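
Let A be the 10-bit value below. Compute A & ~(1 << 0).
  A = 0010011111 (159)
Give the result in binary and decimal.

Mask = ~(1 << 0) = 1111111110
Bit 0 of A is 1, so AND-ing with the mask clears it to 0.
  0010011111
& 1111111110
------------
  0010011110

Answer: 0010011110 (158)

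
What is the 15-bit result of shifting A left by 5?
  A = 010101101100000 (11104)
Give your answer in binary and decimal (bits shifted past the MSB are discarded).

Shift left by 5: drop the top 5 bit(s), append 5 zero(s) on the right.
  010101101100000  ->  discard [01010], keep [1101100000], append 00000
= 110110000000000

Answer: 110110000000000 (27648)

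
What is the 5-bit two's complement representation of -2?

1. Binary of +2:  00010
2. Invert bits:     11101
3. Add 1:           11110

Answer: 11110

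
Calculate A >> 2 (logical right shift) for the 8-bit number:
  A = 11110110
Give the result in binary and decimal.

Logical shift right by 2: drop the bottom 2 bit(s), prepend 2 zero(s) on the left.
  11110110  ->  keep [111101], discard [10], prepend 00
= 00111101

Answer: 00111101 (61)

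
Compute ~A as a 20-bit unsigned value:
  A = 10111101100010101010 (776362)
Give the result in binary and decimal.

Flip each bit (0->1, 1->0):
  10111101100010101010
  01000010011101010101

Answer: 01000010011101010101 (272213)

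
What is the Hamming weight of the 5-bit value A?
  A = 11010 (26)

11010
1-bits at positions (from bit 0 = LSB): 1, 3, 4
Count = 3

Answer: 3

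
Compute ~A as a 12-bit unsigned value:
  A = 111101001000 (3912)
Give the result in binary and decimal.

Flip each bit (0->1, 1->0):
  111101001000
  000010110111

Answer: 000010110111 (183)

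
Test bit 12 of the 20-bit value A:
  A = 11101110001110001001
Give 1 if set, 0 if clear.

Bit 12 is the 13th from the right.
  11101110001110001001
         ^
That bit is 0.

Answer: 0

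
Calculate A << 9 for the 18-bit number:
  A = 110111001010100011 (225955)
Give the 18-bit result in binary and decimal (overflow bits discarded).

Shift left by 9: drop the top 9 bit(s), append 9 zero(s) on the right.
  110111001010100011  ->  discard [110111001], keep [010100011], append 000000000
= 010100011000000000

Answer: 010100011000000000 (83456)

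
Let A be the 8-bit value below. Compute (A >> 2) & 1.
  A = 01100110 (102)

Bit 2 is the 3rd from the right.
  01100110
       ^
That bit is 1.

Answer: 1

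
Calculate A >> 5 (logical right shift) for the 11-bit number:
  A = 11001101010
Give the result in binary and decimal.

Logical shift right by 5: drop the bottom 5 bit(s), prepend 5 zero(s) on the left.
  11001101010  ->  keep [110011], discard [01010], prepend 00000
= 00000110011

Answer: 00000110011 (51)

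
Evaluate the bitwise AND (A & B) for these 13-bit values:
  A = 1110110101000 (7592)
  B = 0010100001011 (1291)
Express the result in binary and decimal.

Apply & to each column (1 only where both bits are 1):
  1110110101000
& 0010100001011
---------------
  0010100001000

Answer: 0010100001000 (1288)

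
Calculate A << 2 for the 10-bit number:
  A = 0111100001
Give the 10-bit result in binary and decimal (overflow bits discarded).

Shift left by 2: drop the top 2 bit(s), append 2 zero(s) on the right.
  0111100001  ->  discard [01], keep [11100001], append 00
= 1110000100

Answer: 1110000100 (900)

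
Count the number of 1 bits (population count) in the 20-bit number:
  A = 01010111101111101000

01010111101111101000
1-bits at positions (from bit 0 = LSB): 3, 5, 6, 7, 8, 9, 11, 12, 13, 14, 16, 18
Count = 12

Answer: 12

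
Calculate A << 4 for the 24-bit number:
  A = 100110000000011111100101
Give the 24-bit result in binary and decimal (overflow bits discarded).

Shift left by 4: drop the top 4 bit(s), append 4 zero(s) on the right.
  100110000000011111100101  ->  discard [1001], keep [10000000011111100101], append 0000
= 100000000111111001010000

Answer: 100000000111111001010000 (8420944)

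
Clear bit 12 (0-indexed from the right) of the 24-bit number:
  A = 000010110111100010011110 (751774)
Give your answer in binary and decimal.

Mask = ~(1 << 12) = 111111111110111111111111
Bit 12 of A is 1, so AND-ing with the mask clears it to 0.
  000010110111100010011110
& 111111111110111111111111
--------------------------
  000010110110100010011110

Answer: 000010110110100010011110 (747678)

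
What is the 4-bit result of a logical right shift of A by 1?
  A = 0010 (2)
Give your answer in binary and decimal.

Logical shift right by 1: drop the bottom 1 bit(s), prepend 1 zero(s) on the left.
  0010  ->  keep [001], discard [0], prepend 0
= 0001

Answer: 0001 (1)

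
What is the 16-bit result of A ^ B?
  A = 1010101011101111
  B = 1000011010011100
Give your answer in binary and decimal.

Apply ^ to each column (1 where bits differ):
  1010101011101111
^ 1000011010011100
------------------
  0010110001110011

Answer: 0010110001110011 (11379)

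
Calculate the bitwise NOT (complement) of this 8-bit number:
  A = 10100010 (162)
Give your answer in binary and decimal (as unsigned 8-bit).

Flip each bit (0->1, 1->0):
  10100010
  01011101

Answer: 01011101 (93)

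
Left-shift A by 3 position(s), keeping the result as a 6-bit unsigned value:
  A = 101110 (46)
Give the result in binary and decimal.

Shift left by 3: drop the top 3 bit(s), append 3 zero(s) on the right.
  101110  ->  discard [101], keep [110], append 000
= 110000

Answer: 110000 (48)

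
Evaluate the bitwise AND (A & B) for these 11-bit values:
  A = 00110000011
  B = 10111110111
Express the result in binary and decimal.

Apply & to each column (1 only where both bits are 1):
  00110000011
& 10111110111
-------------
  00110000011

Answer: 00110000011 (387)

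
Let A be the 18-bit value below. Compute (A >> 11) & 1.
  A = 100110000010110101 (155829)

Bit 11 is the 12th from the right.
  100110000010110101
        ^
That bit is 0.

Answer: 0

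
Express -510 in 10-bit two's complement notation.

1. Binary of +510:  0111111110
2. Invert bits:     1000000001
3. Add 1:           1000000010

Answer: 1000000010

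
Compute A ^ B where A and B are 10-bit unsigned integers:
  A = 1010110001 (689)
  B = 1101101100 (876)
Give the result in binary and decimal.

Apply ^ to each column (1 where bits differ):
  1010110001
^ 1101101100
------------
  0111011101

Answer: 0111011101 (477)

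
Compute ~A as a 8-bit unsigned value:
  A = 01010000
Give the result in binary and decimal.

Flip each bit (0->1, 1->0):
  01010000
  10101111

Answer: 10101111 (175)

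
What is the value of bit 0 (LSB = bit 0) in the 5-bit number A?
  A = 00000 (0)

Bit 0 is the 1st from the right.
  00000
      ^
That bit is 0.

Answer: 0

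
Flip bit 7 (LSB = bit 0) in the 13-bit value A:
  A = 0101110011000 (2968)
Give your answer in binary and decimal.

Mask = 1 << 7 = 0000010000000
Bit 7 of A is 1; XOR with the mask flips it to 0.
  0101110011000
^ 0000010000000
---------------
  0101100011000

Answer: 0101100011000 (2840)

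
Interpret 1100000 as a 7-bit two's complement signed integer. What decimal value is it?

MSB is 1, so the value is negative. Find the magnitude:
1. Invert bits:  0011111
2. Add 1:        0100000  = 32
3. Apply sign:   -32

Answer: -32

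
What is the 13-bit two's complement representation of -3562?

1. Binary of +3562:  0110111101010
2. Invert bits:     1001000010101
3. Add 1:           1001000010110

Answer: 1001000010110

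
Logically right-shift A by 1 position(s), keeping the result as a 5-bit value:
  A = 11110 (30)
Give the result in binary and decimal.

Logical shift right by 1: drop the bottom 1 bit(s), prepend 1 zero(s) on the left.
  11110  ->  keep [1111], discard [0], prepend 0
= 01111

Answer: 01111 (15)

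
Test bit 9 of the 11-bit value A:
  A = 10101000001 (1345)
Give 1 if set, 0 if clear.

Bit 9 is the 10th from the right.
  10101000001
   ^
That bit is 0.

Answer: 0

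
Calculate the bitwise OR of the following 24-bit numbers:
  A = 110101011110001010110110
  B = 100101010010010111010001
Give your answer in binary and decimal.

Apply | to each column (1 where either bit is 1):
  110101011110001010110110
| 100101010010010111010001
--------------------------
  110101011110011111110111

Answer: 110101011110011111110111 (14018551)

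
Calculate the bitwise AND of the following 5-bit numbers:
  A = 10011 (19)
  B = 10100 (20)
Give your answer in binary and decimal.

Apply & to each column (1 only where both bits are 1):
  10011
& 10100
-------
  10000

Answer: 10000 (16)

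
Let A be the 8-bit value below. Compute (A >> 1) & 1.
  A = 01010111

Bit 1 is the 2nd from the right.
  01010111
        ^
That bit is 1.

Answer: 1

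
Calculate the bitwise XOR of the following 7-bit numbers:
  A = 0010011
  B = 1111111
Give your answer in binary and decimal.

Apply ^ to each column (1 where bits differ):
  0010011
^ 1111111
---------
  1101100

Answer: 1101100 (108)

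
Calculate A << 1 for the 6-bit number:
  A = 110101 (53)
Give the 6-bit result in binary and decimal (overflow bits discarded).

Shift left by 1: drop the top 1 bit(s), append 1 zero(s) on the right.
  110101  ->  discard [1], keep [10101], append 0
= 101010

Answer: 101010 (42)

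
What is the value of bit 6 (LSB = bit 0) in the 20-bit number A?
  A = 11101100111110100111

Bit 6 is the 7th from the right.
  11101100111110100111
               ^
That bit is 0.

Answer: 0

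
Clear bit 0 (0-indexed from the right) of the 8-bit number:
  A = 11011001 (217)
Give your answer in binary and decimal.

Mask = ~(1 << 0) = 11111110
Bit 0 of A is 1, so AND-ing with the mask clears it to 0.
  11011001
& 11111110
----------
  11011000

Answer: 11011000 (216)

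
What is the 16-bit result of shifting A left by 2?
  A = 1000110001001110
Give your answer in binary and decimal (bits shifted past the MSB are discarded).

Shift left by 2: drop the top 2 bit(s), append 2 zero(s) on the right.
  1000110001001110  ->  discard [10], keep [00110001001110], append 00
= 0011000100111000

Answer: 0011000100111000 (12600)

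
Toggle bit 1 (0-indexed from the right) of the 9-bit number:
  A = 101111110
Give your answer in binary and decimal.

Mask = 1 << 1 = 000000010
Bit 1 of A is 1; XOR with the mask flips it to 0.
  101111110
^ 000000010
-----------
  101111100

Answer: 101111100 (380)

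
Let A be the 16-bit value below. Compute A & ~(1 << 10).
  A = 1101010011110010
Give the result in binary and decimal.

Mask = ~(1 << 10) = 1111101111111111
Bit 10 of A is 1, so AND-ing with the mask clears it to 0.
  1101010011110010
& 1111101111111111
------------------
  1101000011110010

Answer: 1101000011110010 (53490)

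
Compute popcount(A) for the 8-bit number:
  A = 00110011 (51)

00110011
1-bits at positions (from bit 0 = LSB): 0, 1, 4, 5
Count = 4

Answer: 4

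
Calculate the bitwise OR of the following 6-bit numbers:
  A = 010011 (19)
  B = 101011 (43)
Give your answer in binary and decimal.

Apply | to each column (1 where either bit is 1):
  010011
| 101011
--------
  111011

Answer: 111011 (59)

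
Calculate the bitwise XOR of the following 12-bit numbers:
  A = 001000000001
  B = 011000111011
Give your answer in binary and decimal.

Apply ^ to each column (1 where bits differ):
  001000000001
^ 011000111011
--------------
  010000111010

Answer: 010000111010 (1082)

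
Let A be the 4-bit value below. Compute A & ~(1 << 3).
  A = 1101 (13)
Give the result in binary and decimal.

Mask = ~(1 << 3) = 0111
Bit 3 of A is 1, so AND-ing with the mask clears it to 0.
  1101
& 0111
------
  0101

Answer: 0101 (5)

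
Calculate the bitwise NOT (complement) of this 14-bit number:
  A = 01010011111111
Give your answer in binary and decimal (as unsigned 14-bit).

Flip each bit (0->1, 1->0):
  01010011111111
  10101100000000

Answer: 10101100000000 (11008)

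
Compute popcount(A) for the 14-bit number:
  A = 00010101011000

00010101011000
1-bits at positions (from bit 0 = LSB): 3, 4, 6, 8, 10
Count = 5

Answer: 5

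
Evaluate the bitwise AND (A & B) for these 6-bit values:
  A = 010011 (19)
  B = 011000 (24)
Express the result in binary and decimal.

Apply & to each column (1 only where both bits are 1):
  010011
& 011000
--------
  010000

Answer: 010000 (16)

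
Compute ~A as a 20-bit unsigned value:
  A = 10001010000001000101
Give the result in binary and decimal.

Flip each bit (0->1, 1->0):
  10001010000001000101
  01110101111110111010

Answer: 01110101111110111010 (483258)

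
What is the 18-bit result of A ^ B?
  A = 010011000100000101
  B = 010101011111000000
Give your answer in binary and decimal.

Apply ^ to each column (1 where bits differ):
  010011000100000101
^ 010101011111000000
--------------------
  000110011011000101

Answer: 000110011011000101 (26309)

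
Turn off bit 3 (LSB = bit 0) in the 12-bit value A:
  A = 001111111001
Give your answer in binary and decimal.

Mask = ~(1 << 3) = 111111110111
Bit 3 of A is 1, so AND-ing with the mask clears it to 0.
  001111111001
& 111111110111
--------------
  001111110001

Answer: 001111110001 (1009)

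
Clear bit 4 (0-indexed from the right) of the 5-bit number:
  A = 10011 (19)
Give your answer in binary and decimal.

Mask = ~(1 << 4) = 01111
Bit 4 of A is 1, so AND-ing with the mask clears it to 0.
  10011
& 01111
-------
  00011

Answer: 00011 (3)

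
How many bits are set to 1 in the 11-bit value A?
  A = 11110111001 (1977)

11110111001
1-bits at positions (from bit 0 = LSB): 0, 3, 4, 5, 7, 8, 9, 10
Count = 8

Answer: 8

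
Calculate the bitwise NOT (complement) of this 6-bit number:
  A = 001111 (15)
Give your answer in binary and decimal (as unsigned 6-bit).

Flip each bit (0->1, 1->0):
  001111
  110000

Answer: 110000 (48)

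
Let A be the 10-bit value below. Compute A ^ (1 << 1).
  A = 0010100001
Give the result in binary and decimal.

Mask = 1 << 1 = 0000000010
Bit 1 of A is 0; XOR with the mask flips it to 1.
  0010100001
^ 0000000010
------------
  0010100011

Answer: 0010100011 (163)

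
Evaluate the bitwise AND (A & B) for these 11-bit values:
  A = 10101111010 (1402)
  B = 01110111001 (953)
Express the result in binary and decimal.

Apply & to each column (1 only where both bits are 1):
  10101111010
& 01110111001
-------------
  00100111000

Answer: 00100111000 (312)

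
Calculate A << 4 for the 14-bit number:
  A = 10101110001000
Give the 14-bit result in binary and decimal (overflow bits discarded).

Shift left by 4: drop the top 4 bit(s), append 4 zero(s) on the right.
  10101110001000  ->  discard [1010], keep [1110001000], append 0000
= 11100010000000

Answer: 11100010000000 (14464)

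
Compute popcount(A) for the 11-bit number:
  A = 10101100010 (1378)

10101100010
1-bits at positions (from bit 0 = LSB): 1, 5, 6, 8, 10
Count = 5

Answer: 5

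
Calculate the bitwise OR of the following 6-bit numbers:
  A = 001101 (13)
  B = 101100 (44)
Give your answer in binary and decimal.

Apply | to each column (1 where either bit is 1):
  001101
| 101100
--------
  101101

Answer: 101101 (45)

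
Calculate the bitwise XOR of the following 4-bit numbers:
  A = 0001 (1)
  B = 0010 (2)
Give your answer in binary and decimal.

Apply ^ to each column (1 where bits differ):
  0001
^ 0010
------
  0011

Answer: 0011 (3)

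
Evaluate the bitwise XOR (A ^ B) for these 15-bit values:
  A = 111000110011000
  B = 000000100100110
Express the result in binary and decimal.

Apply ^ to each column (1 where bits differ):
  111000110011000
^ 000000100100110
-----------------
  111000010111110

Answer: 111000010111110 (28862)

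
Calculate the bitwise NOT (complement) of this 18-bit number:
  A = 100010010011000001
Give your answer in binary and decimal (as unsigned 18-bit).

Flip each bit (0->1, 1->0):
  100010010011000001
  011101101100111110

Answer: 011101101100111110 (121662)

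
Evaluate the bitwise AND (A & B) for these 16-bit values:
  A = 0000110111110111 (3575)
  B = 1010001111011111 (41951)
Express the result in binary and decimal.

Apply & to each column (1 only where both bits are 1):
  0000110111110111
& 1010001111011111
------------------
  0000000111010111

Answer: 0000000111010111 (471)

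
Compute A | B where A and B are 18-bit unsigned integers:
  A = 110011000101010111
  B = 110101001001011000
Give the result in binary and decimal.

Apply | to each column (1 where either bit is 1):
  110011000101010111
| 110101001001011000
--------------------
  110111001101011111

Answer: 110111001101011111 (226143)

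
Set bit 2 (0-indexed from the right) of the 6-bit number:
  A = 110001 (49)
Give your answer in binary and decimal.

Mask = 1 << 2 = 000100
Bit 2 of A is 0, so OR-ing with the mask flips it to 1.
  110001
| 000100
--------
  110101

Answer: 110101 (53)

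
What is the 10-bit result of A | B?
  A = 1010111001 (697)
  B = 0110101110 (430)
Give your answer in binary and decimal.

Apply | to each column (1 where either bit is 1):
  1010111001
| 0110101110
------------
  1110111111

Answer: 1110111111 (959)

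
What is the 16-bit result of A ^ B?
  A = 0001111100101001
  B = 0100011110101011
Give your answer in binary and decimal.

Apply ^ to each column (1 where bits differ):
  0001111100101001
^ 0100011110101011
------------------
  0101100010000010

Answer: 0101100010000010 (22658)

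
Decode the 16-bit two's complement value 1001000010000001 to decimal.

MSB is 1, so the value is negative. Find the magnitude:
1. Invert bits:  0110111101111110
2. Add 1:        0110111101111111  = 28543
3. Apply sign:   -28543

Answer: -28543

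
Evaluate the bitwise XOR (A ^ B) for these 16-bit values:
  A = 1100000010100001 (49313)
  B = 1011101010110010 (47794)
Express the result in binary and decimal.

Apply ^ to each column (1 where bits differ):
  1100000010100001
^ 1011101010110010
------------------
  0111101000010011

Answer: 0111101000010011 (31251)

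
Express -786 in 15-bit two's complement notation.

1. Binary of +786:  000001100010010
2. Invert bits:     111110011101101
3. Add 1:           111110011101110

Answer: 111110011101110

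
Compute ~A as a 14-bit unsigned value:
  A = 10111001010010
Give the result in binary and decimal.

Flip each bit (0->1, 1->0):
  10111001010010
  01000110101101

Answer: 01000110101101 (4525)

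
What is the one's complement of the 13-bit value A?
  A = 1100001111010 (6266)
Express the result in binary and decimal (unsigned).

Flip each bit (0->1, 1->0):
  1100001111010
  0011110000101

Answer: 0011110000101 (1925)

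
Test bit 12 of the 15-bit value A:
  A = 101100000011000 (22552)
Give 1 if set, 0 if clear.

Bit 12 is the 13th from the right.
  101100000011000
    ^
That bit is 1.

Answer: 1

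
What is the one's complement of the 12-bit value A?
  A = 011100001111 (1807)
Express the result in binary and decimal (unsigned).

Flip each bit (0->1, 1->0):
  011100001111
  100011110000

Answer: 100011110000 (2288)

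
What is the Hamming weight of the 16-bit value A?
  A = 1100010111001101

1100010111001101
1-bits at positions (from bit 0 = LSB): 0, 2, 3, 6, 7, 8, 10, 14, 15
Count = 9

Answer: 9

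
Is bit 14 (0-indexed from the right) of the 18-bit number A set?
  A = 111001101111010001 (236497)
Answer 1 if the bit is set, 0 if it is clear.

Bit 14 is the 15th from the right.
  111001101111010001
     ^
That bit is 0.

Answer: 0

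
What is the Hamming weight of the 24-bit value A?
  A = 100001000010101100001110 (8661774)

100001000010101100001110
1-bits at positions (from bit 0 = LSB): 1, 2, 3, 8, 9, 11, 13, 18, 23
Count = 9

Answer: 9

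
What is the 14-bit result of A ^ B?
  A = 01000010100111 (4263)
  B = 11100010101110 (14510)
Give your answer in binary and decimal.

Apply ^ to each column (1 where bits differ):
  01000010100111
^ 11100010101110
----------------
  10100000001001

Answer: 10100000001001 (10249)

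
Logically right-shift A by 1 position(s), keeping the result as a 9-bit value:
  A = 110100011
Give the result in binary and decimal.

Logical shift right by 1: drop the bottom 1 bit(s), prepend 1 zero(s) on the left.
  110100011  ->  keep [11010001], discard [1], prepend 0
= 011010001

Answer: 011010001 (209)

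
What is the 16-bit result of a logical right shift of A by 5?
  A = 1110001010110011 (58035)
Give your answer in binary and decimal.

Logical shift right by 5: drop the bottom 5 bit(s), prepend 5 zero(s) on the left.
  1110001010110011  ->  keep [11100010101], discard [10011], prepend 00000
= 0000011100010101

Answer: 0000011100010101 (1813)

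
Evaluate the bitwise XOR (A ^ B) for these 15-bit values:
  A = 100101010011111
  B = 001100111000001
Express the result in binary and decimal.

Apply ^ to each column (1 where bits differ):
  100101010011111
^ 001100111000001
-----------------
  101001101011110

Answer: 101001101011110 (21342)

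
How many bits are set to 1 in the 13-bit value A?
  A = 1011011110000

1011011110000
1-bits at positions (from bit 0 = LSB): 4, 5, 6, 7, 9, 10, 12
Count = 7

Answer: 7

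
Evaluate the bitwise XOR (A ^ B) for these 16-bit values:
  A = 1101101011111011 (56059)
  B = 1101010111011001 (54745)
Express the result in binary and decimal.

Apply ^ to each column (1 where bits differ):
  1101101011111011
^ 1101010111011001
------------------
  0000111100100010

Answer: 0000111100100010 (3874)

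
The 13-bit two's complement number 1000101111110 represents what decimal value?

MSB is 1, so the value is negative. Find the magnitude:
1. Invert bits:  0111010000001
2. Add 1:        0111010000010  = 3714
3. Apply sign:   -3714

Answer: -3714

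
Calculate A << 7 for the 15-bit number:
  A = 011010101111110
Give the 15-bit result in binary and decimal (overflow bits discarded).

Shift left by 7: drop the top 7 bit(s), append 7 zero(s) on the right.
  011010101111110  ->  discard [0110101], keep [01111110], append 0000000
= 011111100000000

Answer: 011111100000000 (16128)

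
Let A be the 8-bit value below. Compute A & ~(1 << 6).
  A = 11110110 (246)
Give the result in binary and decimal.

Mask = ~(1 << 6) = 10111111
Bit 6 of A is 1, so AND-ing with the mask clears it to 0.
  11110110
& 10111111
----------
  10110110

Answer: 10110110 (182)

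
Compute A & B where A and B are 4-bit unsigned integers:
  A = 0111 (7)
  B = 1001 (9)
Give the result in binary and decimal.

Apply & to each column (1 only where both bits are 1):
  0111
& 1001
------
  0001

Answer: 0001 (1)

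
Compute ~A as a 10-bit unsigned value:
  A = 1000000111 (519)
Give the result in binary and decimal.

Flip each bit (0->1, 1->0):
  1000000111
  0111111000

Answer: 0111111000 (504)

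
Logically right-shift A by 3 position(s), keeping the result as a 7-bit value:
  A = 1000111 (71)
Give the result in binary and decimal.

Logical shift right by 3: drop the bottom 3 bit(s), prepend 3 zero(s) on the left.
  1000111  ->  keep [1000], discard [111], prepend 000
= 0001000

Answer: 0001000 (8)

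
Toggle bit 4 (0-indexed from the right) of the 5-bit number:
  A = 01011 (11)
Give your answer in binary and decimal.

Mask = 1 << 4 = 10000
Bit 4 of A is 0; XOR with the mask flips it to 1.
  01011
^ 10000
-------
  11011

Answer: 11011 (27)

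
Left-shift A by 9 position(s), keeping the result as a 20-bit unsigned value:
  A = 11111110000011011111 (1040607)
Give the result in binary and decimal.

Shift left by 9: drop the top 9 bit(s), append 9 zero(s) on the right.
  11111110000011011111  ->  discard [111111100], keep [00011011111], append 000000000
= 00011011111000000000

Answer: 00011011111000000000 (114176)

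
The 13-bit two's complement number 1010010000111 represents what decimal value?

MSB is 1, so the value is negative. Find the magnitude:
1. Invert bits:  0101101111000
2. Add 1:        0101101111001  = 2937
3. Apply sign:   -2937

Answer: -2937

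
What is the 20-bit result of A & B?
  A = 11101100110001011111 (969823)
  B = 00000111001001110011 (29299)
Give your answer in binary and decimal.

Apply & to each column (1 only where both bits are 1):
  11101100110001011111
& 00000111001001110011
----------------------
  00000100000001010011

Answer: 00000100000001010011 (16467)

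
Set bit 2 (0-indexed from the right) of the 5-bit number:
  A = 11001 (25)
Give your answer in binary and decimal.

Mask = 1 << 2 = 00100
Bit 2 of A is 0, so OR-ing with the mask flips it to 1.
  11001
| 00100
-------
  11101

Answer: 11101 (29)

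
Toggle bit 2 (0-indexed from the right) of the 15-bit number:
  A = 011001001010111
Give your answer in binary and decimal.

Mask = 1 << 2 = 000000000000100
Bit 2 of A is 1; XOR with the mask flips it to 0.
  011001001010111
^ 000000000000100
-----------------
  011001001010011

Answer: 011001001010011 (12883)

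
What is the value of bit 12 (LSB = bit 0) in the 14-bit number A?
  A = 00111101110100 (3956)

Bit 12 is the 13th from the right.
  00111101110100
   ^
That bit is 0.

Answer: 0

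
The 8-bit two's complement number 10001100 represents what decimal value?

MSB is 1, so the value is negative. Find the magnitude:
1. Invert bits:  01110011
2. Add 1:        01110100  = 116
3. Apply sign:   -116

Answer: -116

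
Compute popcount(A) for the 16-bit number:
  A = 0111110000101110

0111110000101110
1-bits at positions (from bit 0 = LSB): 1, 2, 3, 5, 10, 11, 12, 13, 14
Count = 9

Answer: 9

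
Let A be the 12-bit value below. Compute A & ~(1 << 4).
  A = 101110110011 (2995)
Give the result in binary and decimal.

Mask = ~(1 << 4) = 111111101111
Bit 4 of A is 1, so AND-ing with the mask clears it to 0.
  101110110011
& 111111101111
--------------
  101110100011

Answer: 101110100011 (2979)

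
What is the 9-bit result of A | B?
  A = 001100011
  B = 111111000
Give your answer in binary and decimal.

Apply | to each column (1 where either bit is 1):
  001100011
| 111111000
-----------
  111111011

Answer: 111111011 (507)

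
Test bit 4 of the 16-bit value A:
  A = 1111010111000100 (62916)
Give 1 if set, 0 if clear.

Bit 4 is the 5th from the right.
  1111010111000100
             ^
That bit is 0.

Answer: 0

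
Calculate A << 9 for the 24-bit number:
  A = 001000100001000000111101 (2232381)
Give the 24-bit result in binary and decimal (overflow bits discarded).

Shift left by 9: drop the top 9 bit(s), append 9 zero(s) on the right.
  001000100001000000111101  ->  discard [001000100], keep [001000000111101], append 000000000
= 001000000111101000000000

Answer: 001000000111101000000000 (2128384)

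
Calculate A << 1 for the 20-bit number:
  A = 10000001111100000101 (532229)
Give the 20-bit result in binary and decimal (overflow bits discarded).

Shift left by 1: drop the top 1 bit(s), append 1 zero(s) on the right.
  10000001111100000101  ->  discard [1], keep [0000001111100000101], append 0
= 00000011111000001010

Answer: 00000011111000001010 (15882)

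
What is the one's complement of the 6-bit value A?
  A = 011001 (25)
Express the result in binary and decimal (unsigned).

Flip each bit (0->1, 1->0):
  011001
  100110

Answer: 100110 (38)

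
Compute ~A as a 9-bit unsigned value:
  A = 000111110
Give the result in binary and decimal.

Flip each bit (0->1, 1->0):
  000111110
  111000001

Answer: 111000001 (449)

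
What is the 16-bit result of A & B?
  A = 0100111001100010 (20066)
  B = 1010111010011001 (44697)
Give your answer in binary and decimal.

Apply & to each column (1 only where both bits are 1):
  0100111001100010
& 1010111010011001
------------------
  0000111000000000

Answer: 0000111000000000 (3584)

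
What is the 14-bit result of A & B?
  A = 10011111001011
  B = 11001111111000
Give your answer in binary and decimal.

Apply & to each column (1 only where both bits are 1):
  10011111001011
& 11001111111000
----------------
  10001111001000

Answer: 10001111001000 (9160)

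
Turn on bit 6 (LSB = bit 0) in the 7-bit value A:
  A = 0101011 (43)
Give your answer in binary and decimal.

Mask = 1 << 6 = 1000000
Bit 6 of A is 0, so OR-ing with the mask flips it to 1.
  0101011
| 1000000
---------
  1101011

Answer: 1101011 (107)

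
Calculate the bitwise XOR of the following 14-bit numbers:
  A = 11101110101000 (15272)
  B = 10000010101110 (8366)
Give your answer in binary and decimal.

Apply ^ to each column (1 where bits differ):
  11101110101000
^ 10000010101110
----------------
  01101100000110

Answer: 01101100000110 (6918)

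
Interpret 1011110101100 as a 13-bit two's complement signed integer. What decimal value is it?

MSB is 1, so the value is negative. Find the magnitude:
1. Invert bits:  0100001010011
2. Add 1:        0100001010100  = 2132
3. Apply sign:   -2132

Answer: -2132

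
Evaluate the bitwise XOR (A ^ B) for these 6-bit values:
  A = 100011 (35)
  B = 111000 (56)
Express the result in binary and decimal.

Apply ^ to each column (1 where bits differ):
  100011
^ 111000
--------
  011011

Answer: 011011 (27)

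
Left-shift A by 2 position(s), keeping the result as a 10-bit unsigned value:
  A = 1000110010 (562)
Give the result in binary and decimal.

Shift left by 2: drop the top 2 bit(s), append 2 zero(s) on the right.
  1000110010  ->  discard [10], keep [00110010], append 00
= 0011001000

Answer: 0011001000 (200)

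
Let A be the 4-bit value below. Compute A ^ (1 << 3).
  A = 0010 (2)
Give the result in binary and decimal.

Mask = 1 << 3 = 1000
Bit 3 of A is 0; XOR with the mask flips it to 1.
  0010
^ 1000
------
  1010

Answer: 1010 (10)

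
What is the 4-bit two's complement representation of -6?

1. Binary of +6:  0110
2. Invert bits:     1001
3. Add 1:           1010

Answer: 1010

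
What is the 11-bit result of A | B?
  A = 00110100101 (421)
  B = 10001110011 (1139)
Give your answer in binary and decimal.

Apply | to each column (1 where either bit is 1):
  00110100101
| 10001110011
-------------
  10111110111

Answer: 10111110111 (1527)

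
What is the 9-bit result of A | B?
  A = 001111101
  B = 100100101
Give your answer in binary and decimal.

Apply | to each column (1 where either bit is 1):
  001111101
| 100100101
-----------
  101111101

Answer: 101111101 (381)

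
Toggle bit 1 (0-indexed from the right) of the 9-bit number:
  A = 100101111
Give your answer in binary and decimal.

Mask = 1 << 1 = 000000010
Bit 1 of A is 1; XOR with the mask flips it to 0.
  100101111
^ 000000010
-----------
  100101101

Answer: 100101101 (301)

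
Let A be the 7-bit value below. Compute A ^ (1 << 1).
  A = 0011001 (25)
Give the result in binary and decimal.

Mask = 1 << 1 = 0000010
Bit 1 of A is 0; XOR with the mask flips it to 1.
  0011001
^ 0000010
---------
  0011011

Answer: 0011011 (27)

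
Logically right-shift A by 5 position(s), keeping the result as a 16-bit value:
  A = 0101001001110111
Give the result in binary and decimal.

Logical shift right by 5: drop the bottom 5 bit(s), prepend 5 zero(s) on the left.
  0101001001110111  ->  keep [01010010011], discard [10111], prepend 00000
= 0000001010010011

Answer: 0000001010010011 (659)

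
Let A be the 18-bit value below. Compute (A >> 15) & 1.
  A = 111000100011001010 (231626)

Bit 15 is the 16th from the right.
  111000100011001010
    ^
That bit is 1.

Answer: 1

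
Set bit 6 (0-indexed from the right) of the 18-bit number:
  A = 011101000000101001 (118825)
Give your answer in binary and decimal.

Mask = 1 << 6 = 000000000001000000
Bit 6 of A is 0, so OR-ing with the mask flips it to 1.
  011101000000101001
| 000000000001000000
--------------------
  011101000001101001

Answer: 011101000001101001 (118889)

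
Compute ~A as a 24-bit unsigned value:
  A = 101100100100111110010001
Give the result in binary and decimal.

Flip each bit (0->1, 1->0):
  101100100100111110010001
  010011011011000001101110

Answer: 010011011011000001101110 (5091438)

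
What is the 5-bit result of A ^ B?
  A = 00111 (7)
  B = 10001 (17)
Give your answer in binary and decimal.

Apply ^ to each column (1 where bits differ):
  00111
^ 10001
-------
  10110

Answer: 10110 (22)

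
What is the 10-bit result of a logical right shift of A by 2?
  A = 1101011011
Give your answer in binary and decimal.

Logical shift right by 2: drop the bottom 2 bit(s), prepend 2 zero(s) on the left.
  1101011011  ->  keep [11010110], discard [11], prepend 00
= 0011010110

Answer: 0011010110 (214)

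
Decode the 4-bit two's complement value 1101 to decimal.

MSB is 1, so the value is negative. Find the magnitude:
1. Invert bits:  0010
2. Add 1:        0011  = 3
3. Apply sign:   -3

Answer: -3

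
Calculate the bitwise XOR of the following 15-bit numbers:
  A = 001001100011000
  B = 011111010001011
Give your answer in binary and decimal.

Apply ^ to each column (1 where bits differ):
  001001100011000
^ 011111010001011
-----------------
  010110110010011

Answer: 010110110010011 (11667)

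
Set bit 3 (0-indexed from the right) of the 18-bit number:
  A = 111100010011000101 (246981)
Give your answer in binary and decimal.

Mask = 1 << 3 = 000000000000001000
Bit 3 of A is 0, so OR-ing with the mask flips it to 1.
  111100010011000101
| 000000000000001000
--------------------
  111100010011001101

Answer: 111100010011001101 (246989)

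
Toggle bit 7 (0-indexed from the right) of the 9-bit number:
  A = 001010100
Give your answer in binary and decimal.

Mask = 1 << 7 = 010000000
Bit 7 of A is 0; XOR with the mask flips it to 1.
  001010100
^ 010000000
-----------
  011010100

Answer: 011010100 (212)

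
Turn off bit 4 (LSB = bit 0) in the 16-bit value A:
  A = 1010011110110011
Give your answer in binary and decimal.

Mask = ~(1 << 4) = 1111111111101111
Bit 4 of A is 1, so AND-ing with the mask clears it to 0.
  1010011110110011
& 1111111111101111
------------------
  1010011110100011

Answer: 1010011110100011 (42915)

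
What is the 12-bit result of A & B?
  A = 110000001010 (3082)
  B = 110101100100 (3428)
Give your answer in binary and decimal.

Apply & to each column (1 only where both bits are 1):
  110000001010
& 110101100100
--------------
  110000000000

Answer: 110000000000 (3072)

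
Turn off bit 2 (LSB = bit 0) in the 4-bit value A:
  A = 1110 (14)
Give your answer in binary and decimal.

Mask = ~(1 << 2) = 1011
Bit 2 of A is 1, so AND-ing with the mask clears it to 0.
  1110
& 1011
------
  1010

Answer: 1010 (10)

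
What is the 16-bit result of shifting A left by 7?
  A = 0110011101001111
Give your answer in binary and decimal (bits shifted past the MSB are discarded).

Shift left by 7: drop the top 7 bit(s), append 7 zero(s) on the right.
  0110011101001111  ->  discard [0110011], keep [101001111], append 0000000
= 1010011110000000

Answer: 1010011110000000 (42880)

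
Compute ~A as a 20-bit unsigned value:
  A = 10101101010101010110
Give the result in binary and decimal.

Flip each bit (0->1, 1->0):
  10101101010101010110
  01010010101010101001

Answer: 01010010101010101001 (338601)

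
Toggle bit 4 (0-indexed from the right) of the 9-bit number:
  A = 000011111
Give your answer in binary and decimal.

Mask = 1 << 4 = 000010000
Bit 4 of A is 1; XOR with the mask flips it to 0.
  000011111
^ 000010000
-----------
  000001111

Answer: 000001111 (15)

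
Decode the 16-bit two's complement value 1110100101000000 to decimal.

MSB is 1, so the value is negative. Find the magnitude:
1. Invert bits:  0001011010111111
2. Add 1:        0001011011000000  = 5824
3. Apply sign:   -5824

Answer: -5824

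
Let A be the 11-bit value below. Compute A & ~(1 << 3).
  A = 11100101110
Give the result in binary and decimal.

Mask = ~(1 << 3) = 11111110111
Bit 3 of A is 1, so AND-ing with the mask clears it to 0.
  11100101110
& 11111110111
-------------
  11100100110

Answer: 11100100110 (1830)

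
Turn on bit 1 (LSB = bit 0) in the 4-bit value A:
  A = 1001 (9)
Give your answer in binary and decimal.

Mask = 1 << 1 = 0010
Bit 1 of A is 0, so OR-ing with the mask flips it to 1.
  1001
| 0010
------
  1011

Answer: 1011 (11)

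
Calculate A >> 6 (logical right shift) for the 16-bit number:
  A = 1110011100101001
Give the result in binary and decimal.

Logical shift right by 6: drop the bottom 6 bit(s), prepend 6 zero(s) on the left.
  1110011100101001  ->  keep [1110011100], discard [101001], prepend 000000
= 0000001110011100

Answer: 0000001110011100 (924)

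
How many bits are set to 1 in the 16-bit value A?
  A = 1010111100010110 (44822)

1010111100010110
1-bits at positions (from bit 0 = LSB): 1, 2, 4, 8, 9, 10, 11, 13, 15
Count = 9

Answer: 9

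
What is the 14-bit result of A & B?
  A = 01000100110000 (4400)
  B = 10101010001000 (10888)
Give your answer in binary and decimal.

Apply & to each column (1 only where both bits are 1):
  01000100110000
& 10101010001000
----------------
  00000000000000

Answer: 00000000000000 (0)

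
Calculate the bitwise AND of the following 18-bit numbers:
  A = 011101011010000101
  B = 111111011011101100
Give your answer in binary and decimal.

Apply & to each column (1 only where both bits are 1):
  011101011010000101
& 111111011011101100
--------------------
  011101011010000100

Answer: 011101011010000100 (120452)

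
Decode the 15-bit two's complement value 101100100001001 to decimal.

MSB is 1, so the value is negative. Find the magnitude:
1. Invert bits:  010011011110110
2. Add 1:        010011011110111  = 9975
3. Apply sign:   -9975

Answer: -9975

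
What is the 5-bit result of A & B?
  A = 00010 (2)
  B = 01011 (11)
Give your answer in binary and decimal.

Apply & to each column (1 only where both bits are 1):
  00010
& 01011
-------
  00010

Answer: 00010 (2)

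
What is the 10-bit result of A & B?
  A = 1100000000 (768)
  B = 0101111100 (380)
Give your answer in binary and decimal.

Apply & to each column (1 only where both bits are 1):
  1100000000
& 0101111100
------------
  0100000000

Answer: 0100000000 (256)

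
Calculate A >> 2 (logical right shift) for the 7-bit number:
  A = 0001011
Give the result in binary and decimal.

Logical shift right by 2: drop the bottom 2 bit(s), prepend 2 zero(s) on the left.
  0001011  ->  keep [00010], discard [11], prepend 00
= 0000010

Answer: 0000010 (2)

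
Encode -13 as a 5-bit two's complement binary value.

1. Binary of +13:  01101
2. Invert bits:     10010
3. Add 1:           10011

Answer: 10011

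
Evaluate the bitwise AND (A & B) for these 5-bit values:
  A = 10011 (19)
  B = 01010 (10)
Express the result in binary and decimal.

Apply & to each column (1 only where both bits are 1):
  10011
& 01010
-------
  00010

Answer: 00010 (2)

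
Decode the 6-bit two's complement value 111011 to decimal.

MSB is 1, so the value is negative. Find the magnitude:
1. Invert bits:  000100
2. Add 1:        000101  = 5
3. Apply sign:   -5

Answer: -5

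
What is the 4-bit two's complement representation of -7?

1. Binary of +7:  0111
2. Invert bits:     1000
3. Add 1:           1001

Answer: 1001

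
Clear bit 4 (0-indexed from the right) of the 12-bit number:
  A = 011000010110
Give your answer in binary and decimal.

Mask = ~(1 << 4) = 111111101111
Bit 4 of A is 1, so AND-ing with the mask clears it to 0.
  011000010110
& 111111101111
--------------
  011000000110

Answer: 011000000110 (1542)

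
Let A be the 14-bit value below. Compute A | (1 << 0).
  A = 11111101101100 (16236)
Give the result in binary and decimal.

Mask = 1 << 0 = 00000000000001
Bit 0 of A is 0, so OR-ing with the mask flips it to 1.
  11111101101100
| 00000000000001
----------------
  11111101101101

Answer: 11111101101101 (16237)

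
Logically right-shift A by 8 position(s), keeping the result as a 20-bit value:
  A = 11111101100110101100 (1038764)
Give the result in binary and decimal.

Logical shift right by 8: drop the bottom 8 bit(s), prepend 8 zero(s) on the left.
  11111101100110101100  ->  keep [111111011001], discard [10101100], prepend 00000000
= 00000000111111011001

Answer: 00000000111111011001 (4057)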